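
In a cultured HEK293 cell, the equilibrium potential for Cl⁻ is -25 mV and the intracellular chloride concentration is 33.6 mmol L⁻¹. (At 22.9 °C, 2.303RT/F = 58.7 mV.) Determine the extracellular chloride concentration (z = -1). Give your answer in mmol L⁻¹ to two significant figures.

90 mmol L⁻¹

Nernst: E = (58.7/-1) · log₁₀([out]/[in]), so log₁₀([out]/[in]) = -25.0 × -1 / 58.7 = 0.4259.
[out]/[in] = 10^(0.4259) = 2.666.
[out] = 2.666 × 33.6 = 89.58 mmol L⁻¹.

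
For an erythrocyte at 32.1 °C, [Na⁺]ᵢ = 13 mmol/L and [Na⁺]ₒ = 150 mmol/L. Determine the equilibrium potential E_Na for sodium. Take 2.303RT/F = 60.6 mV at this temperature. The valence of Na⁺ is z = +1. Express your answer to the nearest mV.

E = (60.6/z) · log₁₀([Na⁺]_out/[Na⁺]_in) with z = +1.
= (60.6/1) · log₁₀(150/13) = 60.60 · log₁₀(11.54)
= 60.60 · (1.0621) = 64.37 mV

64 mV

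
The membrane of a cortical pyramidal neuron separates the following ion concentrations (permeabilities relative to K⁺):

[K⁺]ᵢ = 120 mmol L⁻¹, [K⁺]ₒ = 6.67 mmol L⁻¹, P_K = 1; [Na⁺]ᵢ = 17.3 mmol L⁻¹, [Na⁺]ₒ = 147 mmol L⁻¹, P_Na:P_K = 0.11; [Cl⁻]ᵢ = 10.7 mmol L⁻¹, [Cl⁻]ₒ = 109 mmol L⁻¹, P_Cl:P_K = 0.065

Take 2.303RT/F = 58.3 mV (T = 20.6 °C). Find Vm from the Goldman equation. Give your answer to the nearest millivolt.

-43 mV

Vm = 58.3 · log₁₀[(Σ P·[cation]ₒ + Σ P·[anion]ᵢ) / (Σ P·[cation]ᵢ + Σ P·[anion]ₒ)]
Numerator = 1×6.67 + 0.11×147 + 0.065×10.7 = 23.54
Denominator = 1×120 + 0.11×17.3 + 0.065×109 = 129
Vm = 58.3 · log₁₀(0.18246) = 58.3 × (-0.7388) = -43.07 mV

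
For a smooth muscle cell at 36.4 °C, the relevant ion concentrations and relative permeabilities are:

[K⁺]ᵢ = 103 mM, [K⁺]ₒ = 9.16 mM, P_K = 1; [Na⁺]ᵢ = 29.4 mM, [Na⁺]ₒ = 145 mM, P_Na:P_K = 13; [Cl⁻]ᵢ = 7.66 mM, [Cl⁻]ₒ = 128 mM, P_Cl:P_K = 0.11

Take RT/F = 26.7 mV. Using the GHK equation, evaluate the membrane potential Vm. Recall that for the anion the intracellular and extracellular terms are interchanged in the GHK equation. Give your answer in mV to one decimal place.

Vm = 26.7 · ln[(Σ P·[cation]ₒ + Σ P·[anion]ᵢ) / (Σ P·[cation]ᵢ + Σ P·[anion]ₒ)]
Numerator = 1×9.16 + 13×145 + 0.11×7.66 = 1895
Denominator = 1×103 + 13×29.4 + 0.11×128 = 499.3
Vm = 26.7 · ln(3.7955) = 26.7 × (1.3338) = 35.61 mV

35.6 mV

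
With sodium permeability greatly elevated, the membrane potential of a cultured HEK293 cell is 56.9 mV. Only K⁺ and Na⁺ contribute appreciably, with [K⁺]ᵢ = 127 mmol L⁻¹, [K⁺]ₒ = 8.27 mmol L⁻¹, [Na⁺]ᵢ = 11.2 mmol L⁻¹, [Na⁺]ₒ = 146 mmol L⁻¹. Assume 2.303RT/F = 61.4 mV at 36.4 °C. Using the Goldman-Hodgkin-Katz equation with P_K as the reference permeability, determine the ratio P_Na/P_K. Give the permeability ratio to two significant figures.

21

Let α = P_Na/P_K. GHK: Vm = 61.4·log₁₀[(Kₒ + α·Naₒ)/(Kᵢ + α·Naᵢ)].
10^(Vm/61.4) = 10^(56.9/61.4) = 8.4471
So 8.4471·(Kᵢ + α·Naᵢ) = Kₒ + α·Naₒ → α = (8.4471·127.0 − 8.27) / (146.0 − 8.4471·11.2)
α = (1073 − 8.27) / (146.0 − 94.61) = 1065/51.39 = 20.71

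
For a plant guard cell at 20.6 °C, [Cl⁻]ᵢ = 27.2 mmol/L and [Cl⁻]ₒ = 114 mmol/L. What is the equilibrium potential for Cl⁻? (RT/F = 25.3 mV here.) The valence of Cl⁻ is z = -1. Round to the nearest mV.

E = (25.3/z) · ln([Cl⁻]_out/[Cl⁻]_in) with z = -1.
For an anion, dividing by z = -1 reverses the sign.
= (25.3/-1) · ln(114/27.2) = -25.30 · ln(4.191)
= -25.30 · (1.4330) = -36.25 mV

-36 mV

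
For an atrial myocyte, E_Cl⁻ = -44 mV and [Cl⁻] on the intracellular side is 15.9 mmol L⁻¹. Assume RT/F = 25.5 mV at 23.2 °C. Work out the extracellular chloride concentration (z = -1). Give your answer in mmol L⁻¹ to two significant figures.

Nernst: E = (25.5/-1) · ln([out]/[in]), so ln([out]/[in]) = -44.0 × -1 / 25.5 = 1.7255.
[out]/[in] = e^(1.7255) = 5.615.
[out] = 5.615 × 15.9 = 89.28 mmol L⁻¹.

89 mmol L⁻¹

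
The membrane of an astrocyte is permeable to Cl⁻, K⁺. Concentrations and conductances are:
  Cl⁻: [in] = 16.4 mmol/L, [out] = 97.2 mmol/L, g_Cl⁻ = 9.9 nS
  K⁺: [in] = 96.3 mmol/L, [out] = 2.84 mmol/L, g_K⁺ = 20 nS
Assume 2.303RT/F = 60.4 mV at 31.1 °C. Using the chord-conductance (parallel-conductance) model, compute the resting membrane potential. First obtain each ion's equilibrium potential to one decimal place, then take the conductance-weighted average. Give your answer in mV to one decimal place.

E_Cl⁻ = (60.4/-1)·log₁₀(97.2/16.4) = -46.7 mV
E_K⁺ = (60.4/1)·log₁₀(2.84/96.3) = -92.4 mV
Vm = (Σ gᵢEᵢ)/(Σ gᵢ) = (9.9·-46.7 + 20·-92.4) / (9.9 + 20)
= -2310.33 / 29.9 = -77.27 mV

-77.3 mV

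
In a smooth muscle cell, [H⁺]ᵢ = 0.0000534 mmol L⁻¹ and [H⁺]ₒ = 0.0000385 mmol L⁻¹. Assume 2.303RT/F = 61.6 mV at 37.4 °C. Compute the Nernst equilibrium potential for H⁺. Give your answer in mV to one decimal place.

E = (61.6/z) · log₁₀([H⁺]_out/[H⁺]_in) with z = +1.
= (61.6/1) · log₁₀(0.0000385/0.0000534) = 61.60 · log₁₀(0.721)
= 61.60 · (-0.1421) = -8.75 mV

-8.8 mV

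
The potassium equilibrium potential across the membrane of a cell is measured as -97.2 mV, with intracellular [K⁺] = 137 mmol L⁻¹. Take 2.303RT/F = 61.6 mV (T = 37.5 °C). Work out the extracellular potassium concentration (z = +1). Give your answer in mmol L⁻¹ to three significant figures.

3.62 mmol L⁻¹

Nernst: E = (61.6/1) · log₁₀([out]/[in]), so log₁₀([out]/[in]) = -97.2 × 1 / 61.6 = -1.5779.
[out]/[in] = 10^(-1.5779) = 0.02643.
[out] = 0.02643 × 137 = 3.621 mmol L⁻¹.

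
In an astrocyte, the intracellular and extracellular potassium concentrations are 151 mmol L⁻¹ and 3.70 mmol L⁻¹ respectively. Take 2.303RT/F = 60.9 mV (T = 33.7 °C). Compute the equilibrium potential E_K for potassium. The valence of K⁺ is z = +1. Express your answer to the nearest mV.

E = (60.9/z) · log₁₀([K⁺]_out/[K⁺]_in) with z = +1.
= (60.9/1) · log₁₀(3.70/151) = 60.90 · log₁₀(0.0245)
= 60.90 · (-1.6108) = -98.10 mV

-98 mV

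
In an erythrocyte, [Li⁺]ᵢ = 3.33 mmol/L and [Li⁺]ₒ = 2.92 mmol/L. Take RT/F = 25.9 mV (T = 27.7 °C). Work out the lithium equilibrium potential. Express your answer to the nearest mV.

-3 mV

E = (25.9/z) · ln([Li⁺]_out/[Li⁺]_in) with z = +1.
= (25.9/1) · ln(2.92/3.33) = 25.90 · ln(0.8769)
= 25.90 · (-0.1314) = -3.40 mV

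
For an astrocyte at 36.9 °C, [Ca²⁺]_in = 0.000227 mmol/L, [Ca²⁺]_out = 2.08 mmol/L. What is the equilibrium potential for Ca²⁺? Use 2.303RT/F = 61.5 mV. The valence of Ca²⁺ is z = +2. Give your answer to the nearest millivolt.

122 mV

E = (61.5/z) · log₁₀([Ca²⁺]_out/[Ca²⁺]_in) with z = +2.
= (61.5/2) · log₁₀(2.08/0.000227) = 30.75 · log₁₀(9163)
= 30.75 · (3.9620) = 121.83 mV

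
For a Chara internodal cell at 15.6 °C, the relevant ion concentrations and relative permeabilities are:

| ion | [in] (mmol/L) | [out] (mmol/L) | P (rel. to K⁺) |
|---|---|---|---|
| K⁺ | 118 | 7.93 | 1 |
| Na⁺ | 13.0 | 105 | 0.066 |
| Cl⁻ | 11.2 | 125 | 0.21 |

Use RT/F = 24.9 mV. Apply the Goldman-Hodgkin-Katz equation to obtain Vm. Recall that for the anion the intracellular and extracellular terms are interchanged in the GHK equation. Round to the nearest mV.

Vm = 24.9 · ln[(Σ P·[cation]ₒ + Σ P·[anion]ᵢ) / (Σ P·[cation]ᵢ + Σ P·[anion]ₒ)]
Numerator = 1×7.93 + 0.066×105 + 0.21×11.2 = 17.21
Denominator = 1×118 + 0.066×13.0 + 0.21×125 = 145.1
Vm = 24.9 · ln(0.11862) = 24.9 × (-2.1319) = -53.08 mV

-53 mV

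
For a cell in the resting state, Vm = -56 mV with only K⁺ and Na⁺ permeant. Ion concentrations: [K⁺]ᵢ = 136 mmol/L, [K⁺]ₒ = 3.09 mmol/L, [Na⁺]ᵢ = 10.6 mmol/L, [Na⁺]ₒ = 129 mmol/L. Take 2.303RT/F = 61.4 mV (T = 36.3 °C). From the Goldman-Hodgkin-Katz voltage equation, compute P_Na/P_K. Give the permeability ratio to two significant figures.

Let α = P_Na/P_K. GHK: Vm = 61.4·log₁₀[(Kₒ + α·Naₒ)/(Kᵢ + α·Naᵢ)].
10^(Vm/61.4) = 10^(-56.0/61.4) = 0.12245
So 0.12245·(Kᵢ + α·Naᵢ) = Kₒ + α·Naₒ → α = (0.12245·136.0 − 3.09) / (129.0 − 0.12245·10.6)
α = (16.65 − 3.09) / (129.0 − 1.298) = 13.56/127.7 = 0.1062

0.11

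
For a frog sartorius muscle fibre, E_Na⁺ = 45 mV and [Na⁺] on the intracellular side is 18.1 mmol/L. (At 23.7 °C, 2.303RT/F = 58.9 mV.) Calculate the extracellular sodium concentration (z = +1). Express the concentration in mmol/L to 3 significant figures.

Nernst: E = (58.9/1) · log₁₀([out]/[in]), so log₁₀([out]/[in]) = 45.0 × 1 / 58.9 = 0.7640.
[out]/[in] = 10^(0.7640) = 5.808.
[out] = 5.808 × 18.1 = 105.1 mmol/L.

105 mmol/L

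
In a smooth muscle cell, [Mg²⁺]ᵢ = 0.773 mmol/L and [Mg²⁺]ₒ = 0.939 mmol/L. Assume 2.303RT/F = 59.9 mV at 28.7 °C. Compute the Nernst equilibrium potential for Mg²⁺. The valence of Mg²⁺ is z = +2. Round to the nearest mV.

E = (59.9/z) · log₁₀([Mg²⁺]_out/[Mg²⁺]_in) with z = +2.
= (59.9/2) · log₁₀(0.939/0.773) = 29.95 · log₁₀(1.215)
= 29.95 · (0.0845) = 2.53 mV

3 mV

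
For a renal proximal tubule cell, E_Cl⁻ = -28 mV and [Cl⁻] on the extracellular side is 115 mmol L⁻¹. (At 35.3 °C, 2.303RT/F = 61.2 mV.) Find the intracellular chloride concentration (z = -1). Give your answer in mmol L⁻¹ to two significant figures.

Nernst: E = (61.2/-1) · log₁₀([out]/[in]), so log₁₀([out]/[in]) = -28.0 × -1 / 61.2 = 0.4575.
[out]/[in] = 10^(0.4575) = 2.868.
[in] = 115 / 2.868 = 40.1 mmol L⁻¹.

40 mmol L⁻¹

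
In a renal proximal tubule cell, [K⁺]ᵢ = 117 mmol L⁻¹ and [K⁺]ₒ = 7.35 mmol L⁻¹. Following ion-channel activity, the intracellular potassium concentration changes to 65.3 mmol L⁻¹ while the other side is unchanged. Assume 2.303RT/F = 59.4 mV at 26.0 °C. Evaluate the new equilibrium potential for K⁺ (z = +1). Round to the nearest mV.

After the shift: [K⁺]_out = 7.35, [K⁺]_in = 65.3 mmol L⁻¹.
E_new = (59.4/1)·log₁₀(7.35/65.3) = 59.40 · (-0.9486) = -56.35 mV

-56 mV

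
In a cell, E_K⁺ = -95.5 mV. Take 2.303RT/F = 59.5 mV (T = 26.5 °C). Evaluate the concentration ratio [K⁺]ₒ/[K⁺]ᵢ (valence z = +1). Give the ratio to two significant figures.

0.025

log₁₀([out]/[in]) = E·z/(59.5) = -95.5 × 1 / 59.5 = -1.6050
[out]/[in] = 10^(-1.6050) = 0.02483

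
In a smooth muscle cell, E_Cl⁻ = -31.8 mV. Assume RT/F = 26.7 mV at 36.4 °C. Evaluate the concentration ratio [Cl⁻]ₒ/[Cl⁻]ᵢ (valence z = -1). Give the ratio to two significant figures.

ln([out]/[in]) = E·z/(26.7) = -31.8 × -1 / 26.7 = 1.1910
[out]/[in] = e^(1.1910) = 3.29

3.3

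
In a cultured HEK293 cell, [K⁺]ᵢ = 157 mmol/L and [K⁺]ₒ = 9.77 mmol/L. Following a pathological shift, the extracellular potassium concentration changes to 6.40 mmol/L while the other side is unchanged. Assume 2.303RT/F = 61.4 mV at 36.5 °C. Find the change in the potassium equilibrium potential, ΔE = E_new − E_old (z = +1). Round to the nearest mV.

-11 mV

E_old = (61.4/1)·log₁₀(9.77/157) = -74.05 mV
E_new = (61.4/1)·log₁₀(6.40/157) = -85.33 mV
ΔE = -85.33 − (-74.05) = -11.28 mV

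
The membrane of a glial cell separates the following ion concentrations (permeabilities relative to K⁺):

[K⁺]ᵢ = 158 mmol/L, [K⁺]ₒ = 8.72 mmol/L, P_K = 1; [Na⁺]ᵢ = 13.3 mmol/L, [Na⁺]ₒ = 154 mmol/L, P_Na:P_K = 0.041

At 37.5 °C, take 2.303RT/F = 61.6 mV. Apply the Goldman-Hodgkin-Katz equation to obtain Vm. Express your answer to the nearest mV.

-63 mV

Vm = 61.6 · log₁₀[(Σ P·[cation]ₒ + Σ P·[anion]ᵢ) / (Σ P·[cation]ᵢ + Σ P·[anion]ₒ)]
Numerator = 1×8.72 + 0.041×154 = 15.03
Denominator = 1×158 + 0.041×13.3 = 158.5
Vm = 61.6 · log₁₀(0.094825) = 61.6 × (-1.0231) = -63.02 mV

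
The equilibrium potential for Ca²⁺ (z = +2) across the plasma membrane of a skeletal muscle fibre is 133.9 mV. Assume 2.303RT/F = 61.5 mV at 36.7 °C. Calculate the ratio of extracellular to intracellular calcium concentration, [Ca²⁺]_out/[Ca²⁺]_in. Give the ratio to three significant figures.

22600

log₁₀([out]/[in]) = E·z/(61.5) = 133.9 × 2 / 61.5 = 4.3545
[out]/[in] = 10^(4.3545) = 2.262e+04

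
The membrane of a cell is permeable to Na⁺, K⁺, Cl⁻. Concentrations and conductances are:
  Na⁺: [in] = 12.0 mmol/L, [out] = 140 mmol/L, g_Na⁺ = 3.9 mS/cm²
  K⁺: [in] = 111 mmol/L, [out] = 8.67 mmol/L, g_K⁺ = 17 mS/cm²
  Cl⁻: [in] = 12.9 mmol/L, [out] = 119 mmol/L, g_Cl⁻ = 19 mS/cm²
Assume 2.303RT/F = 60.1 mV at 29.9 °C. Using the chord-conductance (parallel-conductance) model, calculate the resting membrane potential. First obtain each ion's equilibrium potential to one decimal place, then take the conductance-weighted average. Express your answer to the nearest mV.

E_Na⁺ = (60.1/1)·log₁₀(140/12.0) = 64.1 mV
E_K⁺ = (60.1/1)·log₁₀(8.67/111) = -66.5 mV
E_Cl⁻ = (60.1/-1)·log₁₀(119/12.9) = -58.0 mV
Vm = (Σ gᵢEᵢ)/(Σ gᵢ) = (3.9·64.1 + 17·-66.5 + 19·-58.0) / (3.9 + 17 + 19)
= -1982.51 / 39.9 = -49.69 mV

-50 mV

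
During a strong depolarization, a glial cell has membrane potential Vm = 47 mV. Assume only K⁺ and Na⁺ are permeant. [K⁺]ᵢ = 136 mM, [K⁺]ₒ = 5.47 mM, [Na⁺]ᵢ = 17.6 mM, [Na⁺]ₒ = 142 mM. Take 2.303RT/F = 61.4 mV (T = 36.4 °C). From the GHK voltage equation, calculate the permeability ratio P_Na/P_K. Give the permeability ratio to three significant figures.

Let α = P_Na/P_K. GHK: Vm = 61.4·log₁₀[(Kₒ + α·Naₒ)/(Kᵢ + α·Naᵢ)].
10^(Vm/61.4) = 10^(47.0/61.4) = 5.8274
So 5.8274·(Kᵢ + α·Naᵢ) = Kₒ + α·Naₒ → α = (5.8274·136.0 − 5.47) / (142.0 − 5.8274·17.6)
α = (792.5 − 5.47) / (142.0 − 102.6) = 787.1/39.44 = 19.96

20.0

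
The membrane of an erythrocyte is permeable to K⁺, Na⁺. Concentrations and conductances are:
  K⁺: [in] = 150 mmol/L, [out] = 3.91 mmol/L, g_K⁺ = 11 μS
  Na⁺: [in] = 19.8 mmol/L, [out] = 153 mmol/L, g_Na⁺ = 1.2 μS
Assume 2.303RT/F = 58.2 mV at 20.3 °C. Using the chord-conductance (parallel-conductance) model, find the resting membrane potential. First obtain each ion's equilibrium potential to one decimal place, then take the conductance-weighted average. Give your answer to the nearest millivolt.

E_K⁺ = (58.2/1)·log₁₀(3.91/150) = -92.2 mV
E_Na⁺ = (58.2/1)·log₁₀(153/19.8) = 51.7 mV
Vm = (Σ gᵢEᵢ)/(Σ gᵢ) = (11·-92.2 + 1.2·51.7) / (11 + 1.2)
= -952.16 / 12.2 = -78.05 mV

-78 mV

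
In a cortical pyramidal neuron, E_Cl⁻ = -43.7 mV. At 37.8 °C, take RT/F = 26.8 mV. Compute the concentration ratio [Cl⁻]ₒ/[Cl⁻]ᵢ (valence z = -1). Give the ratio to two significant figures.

ln([out]/[in]) = E·z/(26.8) = -43.7 × -1 / 26.8 = 1.6306
[out]/[in] = e^(1.6306) = 5.107

5.1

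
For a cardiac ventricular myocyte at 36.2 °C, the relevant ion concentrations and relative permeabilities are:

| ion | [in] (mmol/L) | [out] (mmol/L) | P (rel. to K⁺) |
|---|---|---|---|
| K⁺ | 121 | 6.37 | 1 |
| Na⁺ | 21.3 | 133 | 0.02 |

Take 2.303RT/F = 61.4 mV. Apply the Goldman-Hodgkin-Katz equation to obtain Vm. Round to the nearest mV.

-69 mV

Vm = 61.4 · log₁₀[(Σ P·[cation]ₒ + Σ P·[anion]ᵢ) / (Σ P·[cation]ᵢ + Σ P·[anion]ₒ)]
Numerator = 1×6.37 + 0.02×133 = 9.03
Denominator = 1×121 + 0.02×21.3 = 121.4
Vm = 61.4 · log₁₀(0.074366) = 61.4 × (-1.1286) = -69.30 mV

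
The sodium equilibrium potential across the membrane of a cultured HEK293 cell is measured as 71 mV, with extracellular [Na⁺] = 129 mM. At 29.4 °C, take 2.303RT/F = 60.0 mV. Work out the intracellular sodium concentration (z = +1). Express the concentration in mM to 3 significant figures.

8.46 mM

Nernst: E = (60.0/1) · log₁₀([out]/[in]), so log₁₀([out]/[in]) = 71.0 × 1 / 60.0 = 1.1833.
[out]/[in] = 10^(1.1833) = 15.25.
[in] = 129 / 15.25 = 8.458 mM.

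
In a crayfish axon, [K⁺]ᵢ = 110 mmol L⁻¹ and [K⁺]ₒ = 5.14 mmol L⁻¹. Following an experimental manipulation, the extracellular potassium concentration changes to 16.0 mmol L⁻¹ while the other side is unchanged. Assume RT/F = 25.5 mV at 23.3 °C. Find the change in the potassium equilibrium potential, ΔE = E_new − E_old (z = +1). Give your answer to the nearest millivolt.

29 mV

E_old = (25.5/1)·ln(5.14/110) = -78.12 mV
E_new = (25.5/1)·ln(16.0/110) = -49.16 mV
ΔE = -49.16 − (-78.12) = 28.96 mV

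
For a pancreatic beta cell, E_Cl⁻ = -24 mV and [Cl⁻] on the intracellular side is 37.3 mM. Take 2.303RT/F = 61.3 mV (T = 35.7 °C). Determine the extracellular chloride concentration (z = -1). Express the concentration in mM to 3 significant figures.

Nernst: E = (61.3/-1) · log₁₀([out]/[in]), so log₁₀([out]/[in]) = -24.0 × -1 / 61.3 = 0.3915.
[out]/[in] = 10^(0.3915) = 2.463.
[out] = 2.463 × 37.3 = 91.88 mM.

91.9 mM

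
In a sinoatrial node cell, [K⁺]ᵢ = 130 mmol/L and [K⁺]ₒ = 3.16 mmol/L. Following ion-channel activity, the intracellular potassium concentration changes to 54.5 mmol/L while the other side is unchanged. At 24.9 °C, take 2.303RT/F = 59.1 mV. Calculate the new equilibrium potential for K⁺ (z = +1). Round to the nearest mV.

-73 mV

After the shift: [K⁺]_out = 3.16, [K⁺]_in = 54.5 mmol/L.
E_new = (59.1/1)·log₁₀(3.16/54.5) = 59.10 · (-1.2367) = -73.09 mV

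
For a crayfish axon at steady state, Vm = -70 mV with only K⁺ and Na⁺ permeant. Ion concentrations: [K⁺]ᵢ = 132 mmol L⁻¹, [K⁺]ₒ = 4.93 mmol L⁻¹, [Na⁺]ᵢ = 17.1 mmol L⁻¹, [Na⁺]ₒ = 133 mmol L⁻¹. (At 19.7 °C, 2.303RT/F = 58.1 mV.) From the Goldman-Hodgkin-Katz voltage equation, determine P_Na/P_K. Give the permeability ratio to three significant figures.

0.0251

Let α = P_Na/P_K. GHK: Vm = 58.1·log₁₀[(Kₒ + α·Naₒ)/(Kᵢ + α·Naᵢ)].
10^(Vm/58.1) = 10^(-70.0/58.1) = 0.062399
So 0.062399·(Kᵢ + α·Naᵢ) = Kₒ + α·Naₒ → α = (0.062399·132.0 − 4.93) / (133.0 − 0.062399·17.1)
α = (8.237 − 4.93) / (133.0 − 1.067) = 3.307/131.9 = 0.02506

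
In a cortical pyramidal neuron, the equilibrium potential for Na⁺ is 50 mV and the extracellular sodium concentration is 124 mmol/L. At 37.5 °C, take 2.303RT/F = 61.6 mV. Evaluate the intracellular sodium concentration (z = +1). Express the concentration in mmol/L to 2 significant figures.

Nernst: E = (61.6/1) · log₁₀([out]/[in]), so log₁₀([out]/[in]) = 50.0 × 1 / 61.6 = 0.8117.
[out]/[in] = 10^(0.8117) = 6.482.
[in] = 124 / 6.482 = 19.13 mmol/L.

19 mmol/L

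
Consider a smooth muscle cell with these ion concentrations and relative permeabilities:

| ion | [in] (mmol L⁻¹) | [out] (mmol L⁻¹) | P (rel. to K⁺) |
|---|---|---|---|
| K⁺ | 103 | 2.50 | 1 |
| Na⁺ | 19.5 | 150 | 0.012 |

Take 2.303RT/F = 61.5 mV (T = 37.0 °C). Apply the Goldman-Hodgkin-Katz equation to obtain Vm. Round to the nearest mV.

Vm = 61.5 · log₁₀[(Σ P·[cation]ₒ + Σ P·[anion]ᵢ) / (Σ P·[cation]ᵢ + Σ P·[anion]ₒ)]
Numerator = 1×2.50 + 0.012×150 = 4.3
Denominator = 1×103 + 0.012×19.5 = 103.2
Vm = 61.5 · log₁₀(0.041653) = 61.5 × (-1.3804) = -84.89 mV

-85 mV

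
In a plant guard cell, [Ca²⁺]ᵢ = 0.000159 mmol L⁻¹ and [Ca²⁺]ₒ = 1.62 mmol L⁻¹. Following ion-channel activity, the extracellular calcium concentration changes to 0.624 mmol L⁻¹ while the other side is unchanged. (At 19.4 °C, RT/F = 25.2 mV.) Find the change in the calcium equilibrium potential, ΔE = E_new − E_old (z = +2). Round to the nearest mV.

E_old = (25.2/2)·ln(1.62/0.000159) = 116.29 mV
E_new = (25.2/2)·ln(0.624/0.000159) = 104.27 mV
ΔE = 104.27 − (116.29) = -12.02 mV

-12 mV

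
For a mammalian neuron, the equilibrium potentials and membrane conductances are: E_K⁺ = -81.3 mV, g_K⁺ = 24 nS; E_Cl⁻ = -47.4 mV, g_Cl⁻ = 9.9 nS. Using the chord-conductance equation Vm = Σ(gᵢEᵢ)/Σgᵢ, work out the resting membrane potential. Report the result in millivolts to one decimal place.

Σ gᵢEᵢ = 24·(-81.3) + 9.9·(-47.4) = -2420.46
Σ gᵢ = 24 + 9.9 = 33.9
Vm = -2420.46 / 33.9 = -71.40 mV

-71.4 mV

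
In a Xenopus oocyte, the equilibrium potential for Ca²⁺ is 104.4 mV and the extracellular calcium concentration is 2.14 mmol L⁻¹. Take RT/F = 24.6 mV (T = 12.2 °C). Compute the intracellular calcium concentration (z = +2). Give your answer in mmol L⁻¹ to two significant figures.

Nernst: E = (24.6/2) · ln([out]/[in]), so ln([out]/[in]) = 104.4 × 2 / 24.6 = 8.4878.
[out]/[in] = e^(8.4878) = 4855.
[in] = 2.14 / 4855 = 0.0004408 mmol L⁻¹.

0.00044 mmol L⁻¹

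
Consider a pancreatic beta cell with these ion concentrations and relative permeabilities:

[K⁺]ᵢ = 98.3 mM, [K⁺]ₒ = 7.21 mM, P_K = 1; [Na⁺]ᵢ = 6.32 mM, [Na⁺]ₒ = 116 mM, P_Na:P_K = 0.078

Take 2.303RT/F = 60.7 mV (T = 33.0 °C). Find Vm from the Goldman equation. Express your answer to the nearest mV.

-48 mV

Vm = 60.7 · log₁₀[(Σ P·[cation]ₒ + Σ P·[anion]ᵢ) / (Σ P·[cation]ᵢ + Σ P·[anion]ₒ)]
Numerator = 1×7.21 + 0.078×116 = 16.26
Denominator = 1×98.3 + 0.078×6.32 = 98.79
Vm = 60.7 · log₁₀(0.16457) = 60.7 × (-0.7837) = -47.57 mV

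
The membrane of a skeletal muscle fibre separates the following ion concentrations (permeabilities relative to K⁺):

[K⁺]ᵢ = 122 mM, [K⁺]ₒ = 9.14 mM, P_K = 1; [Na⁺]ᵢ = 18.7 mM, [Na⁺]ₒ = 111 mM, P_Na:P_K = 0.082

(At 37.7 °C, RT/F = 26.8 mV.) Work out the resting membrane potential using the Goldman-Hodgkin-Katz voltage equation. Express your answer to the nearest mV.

Vm = 26.8 · ln[(Σ P·[cation]ₒ + Σ P·[anion]ᵢ) / (Σ P·[cation]ᵢ + Σ P·[anion]ₒ)]
Numerator = 1×9.14 + 0.082×111 = 18.24
Denominator = 1×122 + 0.082×18.7 = 123.5
Vm = 26.8 · ln(0.14767) = 26.8 × (-1.9128) = -51.26 mV

-51 mV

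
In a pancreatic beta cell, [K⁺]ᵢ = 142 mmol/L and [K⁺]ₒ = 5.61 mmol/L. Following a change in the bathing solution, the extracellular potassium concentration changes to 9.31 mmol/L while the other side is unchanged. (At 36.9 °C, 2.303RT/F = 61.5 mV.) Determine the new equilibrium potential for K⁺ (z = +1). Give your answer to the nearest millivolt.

-73 mV

After the shift: [K⁺]_out = 9.31, [K⁺]_in = 142 mmol/L.
E_new = (61.5/1)·log₁₀(9.31/142) = 61.50 · (-1.1833) = -72.78 mV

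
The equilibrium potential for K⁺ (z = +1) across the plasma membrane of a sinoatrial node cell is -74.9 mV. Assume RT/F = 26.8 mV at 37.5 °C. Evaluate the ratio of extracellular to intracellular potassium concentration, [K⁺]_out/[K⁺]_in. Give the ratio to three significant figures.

0.0611

ln([out]/[in]) = E·z/(26.8) = -74.9 × 1 / 26.8 = -2.7948
[out]/[in] = e^(-2.7948) = 0.06113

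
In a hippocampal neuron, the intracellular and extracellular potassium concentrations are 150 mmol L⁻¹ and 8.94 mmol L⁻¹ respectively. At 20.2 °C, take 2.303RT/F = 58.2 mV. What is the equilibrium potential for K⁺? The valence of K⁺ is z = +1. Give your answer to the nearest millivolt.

-71 mV

E = (58.2/z) · log₁₀([K⁺]_out/[K⁺]_in) with z = +1.
= (58.2/1) · log₁₀(8.94/150) = 58.20 · log₁₀(0.0596)
= 58.20 · (-1.2248) = -71.28 mV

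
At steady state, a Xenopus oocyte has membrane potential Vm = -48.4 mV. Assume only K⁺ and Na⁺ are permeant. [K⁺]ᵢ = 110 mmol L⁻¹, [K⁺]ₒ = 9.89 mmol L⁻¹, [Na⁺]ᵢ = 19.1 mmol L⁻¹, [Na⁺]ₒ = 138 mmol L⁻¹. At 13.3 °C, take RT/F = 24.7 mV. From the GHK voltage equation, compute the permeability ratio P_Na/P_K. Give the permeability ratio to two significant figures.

0.041

Let α = P_Na/P_K. GHK: Vm = 24.7·ln[(Kₒ + α·Naₒ)/(Kᵢ + α·Naᵢ)].
e^(Vm/24.7) = e^(-48.4/24.7) = 0.14093
So 0.14093·(Kᵢ + α·Naᵢ) = Kₒ + α·Naₒ → α = (0.14093·110.0 − 9.89) / (138.0 − 0.14093·19.1)
α = (15.5 − 9.89) / (138.0 − 2.692) = 5.612/135.3 = 0.04148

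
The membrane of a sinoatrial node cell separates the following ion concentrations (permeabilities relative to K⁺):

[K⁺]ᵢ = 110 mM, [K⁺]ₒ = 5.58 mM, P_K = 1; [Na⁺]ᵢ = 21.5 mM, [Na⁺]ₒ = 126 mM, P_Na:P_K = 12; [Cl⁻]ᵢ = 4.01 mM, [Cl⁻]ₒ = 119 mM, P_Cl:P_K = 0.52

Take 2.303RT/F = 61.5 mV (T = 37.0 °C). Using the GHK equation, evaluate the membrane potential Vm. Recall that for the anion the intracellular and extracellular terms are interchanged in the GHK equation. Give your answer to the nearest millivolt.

Vm = 61.5 · log₁₀[(Σ P·[cation]ₒ + Σ P·[anion]ᵢ) / (Σ P·[cation]ᵢ + Σ P·[anion]ₒ)]
Numerator = 1×5.58 + 12×126 + 0.52×4.01 = 1520
Denominator = 1×110 + 12×21.5 + 0.52×119 = 429.9
Vm = 61.5 · log₁₀(3.5351) = 61.5 × (0.5484) = 33.73 mV

34 mV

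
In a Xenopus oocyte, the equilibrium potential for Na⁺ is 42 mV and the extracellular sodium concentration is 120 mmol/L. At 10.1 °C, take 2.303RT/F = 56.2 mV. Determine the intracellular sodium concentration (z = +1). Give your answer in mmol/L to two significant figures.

Nernst: E = (56.2/1) · log₁₀([out]/[in]), so log₁₀([out]/[in]) = 42.0 × 1 / 56.2 = 0.7473.
[out]/[in] = 10^(0.7473) = 5.589.
[in] = 120 / 5.589 = 21.47 mmol/L.

21 mmol/L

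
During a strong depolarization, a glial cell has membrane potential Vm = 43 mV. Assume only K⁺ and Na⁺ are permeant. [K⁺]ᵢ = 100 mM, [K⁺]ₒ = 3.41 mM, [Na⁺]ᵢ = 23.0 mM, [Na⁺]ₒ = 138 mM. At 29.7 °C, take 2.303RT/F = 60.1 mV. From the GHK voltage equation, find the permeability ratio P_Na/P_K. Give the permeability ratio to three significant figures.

27.8

Let α = P_Na/P_K. GHK: Vm = 60.1·log₁₀[(Kₒ + α·Naₒ)/(Kᵢ + α·Naᵢ)].
10^(Vm/60.1) = 10^(43.0/60.1) = 5.1937
So 5.1937·(Kᵢ + α·Naᵢ) = Kₒ + α·Naₒ → α = (5.1937·100.0 − 3.41) / (138.0 − 5.1937·23.0)
α = (519.4 − 3.41) / (138.0 − 119.5) = 516/18.55 = 27.82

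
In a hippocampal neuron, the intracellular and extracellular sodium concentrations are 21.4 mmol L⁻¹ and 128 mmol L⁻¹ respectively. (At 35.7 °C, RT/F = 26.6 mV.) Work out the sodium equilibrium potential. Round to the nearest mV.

48 mV

E = (26.6/z) · ln([Na⁺]_out/[Na⁺]_in) with z = +1.
= (26.6/1) · ln(128/21.4) = 26.60 · ln(5.981)
= 26.60 · (1.7886) = 47.58 mV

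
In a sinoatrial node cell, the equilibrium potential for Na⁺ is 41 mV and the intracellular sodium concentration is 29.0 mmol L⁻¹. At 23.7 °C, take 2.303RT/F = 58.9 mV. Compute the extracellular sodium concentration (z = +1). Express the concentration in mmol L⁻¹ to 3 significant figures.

144 mmol L⁻¹

Nernst: E = (58.9/1) · log₁₀([out]/[in]), so log₁₀([out]/[in]) = 41.0 × 1 / 58.9 = 0.6961.
[out]/[in] = 10^(0.6961) = 4.967.
[out] = 4.967 × 29.0 = 144 mmol L⁻¹.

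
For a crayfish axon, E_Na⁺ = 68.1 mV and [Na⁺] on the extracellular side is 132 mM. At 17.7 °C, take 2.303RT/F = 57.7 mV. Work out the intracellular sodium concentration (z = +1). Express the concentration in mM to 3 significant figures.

Nernst: E = (57.7/1) · log₁₀([out]/[in]), so log₁₀([out]/[in]) = 68.1 × 1 / 57.7 = 1.1802.
[out]/[in] = 10^(1.1802) = 15.14.
[in] = 132 / 15.14 = 8.716 mM.

8.72 mM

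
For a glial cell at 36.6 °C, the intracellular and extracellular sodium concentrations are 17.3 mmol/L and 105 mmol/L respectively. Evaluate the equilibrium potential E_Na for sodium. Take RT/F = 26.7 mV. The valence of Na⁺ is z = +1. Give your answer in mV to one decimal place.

48.1 mV

E = (26.7/z) · ln([Na⁺]_out/[Na⁺]_in) with z = +1.
= (26.7/1) · ln(105/17.3) = 26.70 · ln(6.069)
= 26.70 · (1.8033) = 48.15 mV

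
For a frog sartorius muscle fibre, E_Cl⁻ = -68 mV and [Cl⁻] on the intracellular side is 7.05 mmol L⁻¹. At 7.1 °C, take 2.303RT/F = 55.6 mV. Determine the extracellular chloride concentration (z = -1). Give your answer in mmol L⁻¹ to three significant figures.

118 mmol L⁻¹

Nernst: E = (55.6/-1) · log₁₀([out]/[in]), so log₁₀([out]/[in]) = -68.0 × -1 / 55.6 = 1.2230.
[out]/[in] = 10^(1.2230) = 16.71.
[out] = 16.71 × 7.05 = 117.8 mmol L⁻¹.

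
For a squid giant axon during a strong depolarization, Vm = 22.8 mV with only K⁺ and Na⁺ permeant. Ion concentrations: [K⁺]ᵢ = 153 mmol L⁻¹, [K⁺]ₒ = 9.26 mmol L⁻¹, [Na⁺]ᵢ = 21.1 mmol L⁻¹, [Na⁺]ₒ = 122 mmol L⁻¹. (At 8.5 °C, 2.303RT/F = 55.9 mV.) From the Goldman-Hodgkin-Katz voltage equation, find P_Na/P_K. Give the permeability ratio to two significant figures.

5.6

Let α = P_Na/P_K. GHK: Vm = 55.9·log₁₀[(Kₒ + α·Naₒ)/(Kᵢ + α·Naᵢ)].
10^(Vm/55.9) = 10^(22.8/55.9) = 2.5578
So 2.5578·(Kᵢ + α·Naᵢ) = Kₒ + α·Naₒ → α = (2.5578·153.0 − 9.26) / (122.0 − 2.5578·21.1)
α = (391.3 − 9.26) / (122.0 − 53.97) = 382.1/68.03 = 5.616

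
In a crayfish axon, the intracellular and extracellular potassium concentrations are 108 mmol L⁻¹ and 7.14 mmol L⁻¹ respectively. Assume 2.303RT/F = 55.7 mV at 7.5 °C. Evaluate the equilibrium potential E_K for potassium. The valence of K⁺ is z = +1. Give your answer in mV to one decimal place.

-65.7 mV

E = (55.7/z) · log₁₀([K⁺]_out/[K⁺]_in) with z = +1.
= (55.7/1) · log₁₀(7.14/108) = 55.70 · log₁₀(0.06611)
= 55.70 · (-1.1797) = -65.71 mV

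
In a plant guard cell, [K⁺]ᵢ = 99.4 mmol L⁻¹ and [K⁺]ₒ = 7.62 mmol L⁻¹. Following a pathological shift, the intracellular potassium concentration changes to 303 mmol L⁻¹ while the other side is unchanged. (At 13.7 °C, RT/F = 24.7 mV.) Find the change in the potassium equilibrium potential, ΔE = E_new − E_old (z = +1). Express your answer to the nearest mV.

E_old = (24.7/1)·ln(7.62/99.4) = -63.44 mV
E_new = (24.7/1)·ln(7.62/303) = -90.97 mV
ΔE = -90.97 − (-63.44) = -27.53 mV

-28 mV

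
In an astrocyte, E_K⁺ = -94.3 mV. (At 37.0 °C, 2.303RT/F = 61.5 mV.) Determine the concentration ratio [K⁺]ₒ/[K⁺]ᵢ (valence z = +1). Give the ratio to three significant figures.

log₁₀([out]/[in]) = E·z/(61.5) = -94.3 × 1 / 61.5 = -1.5333
[out]/[in] = 10^(-1.5333) = 0.02929

0.0293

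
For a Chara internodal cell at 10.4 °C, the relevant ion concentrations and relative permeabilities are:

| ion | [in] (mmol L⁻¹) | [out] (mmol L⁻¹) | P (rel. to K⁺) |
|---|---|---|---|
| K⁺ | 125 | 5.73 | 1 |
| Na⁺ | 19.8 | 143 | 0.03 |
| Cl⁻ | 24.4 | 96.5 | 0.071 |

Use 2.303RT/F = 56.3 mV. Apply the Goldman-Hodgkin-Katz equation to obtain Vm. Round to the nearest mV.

Vm = 56.3 · log₁₀[(Σ P·[cation]ₒ + Σ P·[anion]ᵢ) / (Σ P·[cation]ᵢ + Σ P·[anion]ₒ)]
Numerator = 1×5.73 + 0.03×143 + 0.071×24.4 = 11.75
Denominator = 1×125 + 0.03×19.8 + 0.071×96.5 = 132.4
Vm = 56.3 · log₁₀(0.088734) = 56.3 × (-1.0519) = -59.22 mV

-59 mV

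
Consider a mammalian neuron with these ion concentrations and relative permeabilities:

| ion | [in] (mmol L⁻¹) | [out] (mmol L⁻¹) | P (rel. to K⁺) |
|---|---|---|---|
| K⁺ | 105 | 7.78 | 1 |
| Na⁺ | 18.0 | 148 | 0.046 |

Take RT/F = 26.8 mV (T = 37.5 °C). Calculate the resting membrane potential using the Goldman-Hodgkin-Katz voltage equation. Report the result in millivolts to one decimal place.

-53.1 mV

Vm = 26.8 · ln[(Σ P·[cation]ₒ + Σ P·[anion]ᵢ) / (Σ P·[cation]ᵢ + Σ P·[anion]ₒ)]
Numerator = 1×7.78 + 0.046×148 = 14.59
Denominator = 1×105 + 0.046×18.0 = 105.8
Vm = 26.8 · ln(0.13785) = 26.8 × (-1.9816) = -53.11 mV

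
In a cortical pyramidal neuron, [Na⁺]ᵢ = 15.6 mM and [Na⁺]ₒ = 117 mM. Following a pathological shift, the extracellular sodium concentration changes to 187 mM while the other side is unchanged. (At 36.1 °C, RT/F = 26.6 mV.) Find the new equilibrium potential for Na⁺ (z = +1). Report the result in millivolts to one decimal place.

66.1 mV

After the shift: [Na⁺]_out = 187, [Na⁺]_in = 15.6 mM.
E_new = (26.6/1)·ln(187/15.6) = 26.60 · (2.4838) = 66.07 mV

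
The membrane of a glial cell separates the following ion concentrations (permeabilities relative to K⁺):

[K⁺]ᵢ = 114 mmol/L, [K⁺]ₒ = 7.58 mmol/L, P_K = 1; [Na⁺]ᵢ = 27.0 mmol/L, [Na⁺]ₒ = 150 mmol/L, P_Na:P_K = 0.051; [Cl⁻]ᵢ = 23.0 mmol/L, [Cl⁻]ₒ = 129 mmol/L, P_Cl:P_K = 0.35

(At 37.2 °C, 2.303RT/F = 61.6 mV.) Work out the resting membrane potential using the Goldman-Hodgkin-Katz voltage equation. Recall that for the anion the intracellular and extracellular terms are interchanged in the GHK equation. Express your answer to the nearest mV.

Vm = 61.6 · log₁₀[(Σ P·[cation]ₒ + Σ P·[anion]ᵢ) / (Σ P·[cation]ᵢ + Σ P·[anion]ₒ)]
Numerator = 1×7.58 + 0.051×150 + 0.35×23.0 = 23.28
Denominator = 1×114 + 0.051×27.0 + 0.35×129 = 160.5
Vm = 61.6 · log₁₀(0.14502) = 61.6 × (-0.8386) = -51.66 mV

-52 mV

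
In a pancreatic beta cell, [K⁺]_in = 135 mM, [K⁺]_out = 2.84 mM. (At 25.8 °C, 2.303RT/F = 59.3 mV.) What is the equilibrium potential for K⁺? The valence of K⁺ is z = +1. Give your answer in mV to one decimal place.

-99.4 mV

E = (59.3/z) · log₁₀([K⁺]_out/[K⁺]_in) with z = +1.
= (59.3/1) · log₁₀(2.84/135) = 59.30 · log₁₀(0.02104)
= 59.30 · (-1.6770) = -99.45 mV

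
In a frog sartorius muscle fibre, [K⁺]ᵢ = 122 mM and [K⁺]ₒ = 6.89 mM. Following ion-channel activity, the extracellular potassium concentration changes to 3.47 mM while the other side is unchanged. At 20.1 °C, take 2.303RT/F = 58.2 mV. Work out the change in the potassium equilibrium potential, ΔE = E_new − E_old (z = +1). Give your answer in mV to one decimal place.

E_old = (58.2/1)·log₁₀(6.89/122) = -72.64 mV
E_new = (58.2/1)·log₁₀(3.47/122) = -89.98 mV
ΔE = -89.98 − (-72.64) = -17.34 mV

-17.3 mV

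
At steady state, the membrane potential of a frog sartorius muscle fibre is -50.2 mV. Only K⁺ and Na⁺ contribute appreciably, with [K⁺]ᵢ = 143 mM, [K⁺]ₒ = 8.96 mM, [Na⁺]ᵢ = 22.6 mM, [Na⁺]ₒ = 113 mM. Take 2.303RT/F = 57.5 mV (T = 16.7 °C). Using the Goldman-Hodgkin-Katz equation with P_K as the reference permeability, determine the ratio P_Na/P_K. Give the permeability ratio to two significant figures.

Let α = P_Na/P_K. GHK: Vm = 57.5·log₁₀[(Kₒ + α·Naₒ)/(Kᵢ + α·Naᵢ)].
10^(Vm/57.5) = 10^(-50.2/57.5) = 0.13395
So 0.13395·(Kᵢ + α·Naᵢ) = Kₒ + α·Naₒ → α = (0.13395·143.0 − 8.96) / (113.0 − 0.13395·22.6)
α = (19.16 − 8.96) / (113.0 − 3.027) = 10.2/110 = 0.09271

0.093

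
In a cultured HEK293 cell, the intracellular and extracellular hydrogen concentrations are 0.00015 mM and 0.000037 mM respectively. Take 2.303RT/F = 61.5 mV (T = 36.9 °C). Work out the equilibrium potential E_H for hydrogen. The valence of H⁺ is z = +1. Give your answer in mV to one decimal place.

-37.4 mV

E = (61.5/z) · log₁₀([H⁺]_out/[H⁺]_in) with z = +1.
= (61.5/1) · log₁₀(0.000037/0.00015) = 61.50 · log₁₀(0.2467)
= 61.50 · (-0.6079) = -37.39 mV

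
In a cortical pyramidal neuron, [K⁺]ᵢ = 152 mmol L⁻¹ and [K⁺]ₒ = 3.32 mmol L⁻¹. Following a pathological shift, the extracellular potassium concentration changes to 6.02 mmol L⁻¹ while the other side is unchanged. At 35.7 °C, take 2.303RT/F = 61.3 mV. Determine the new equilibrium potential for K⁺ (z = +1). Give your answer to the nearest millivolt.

-86 mV

After the shift: [K⁺]_out = 6.02, [K⁺]_in = 152 mmol L⁻¹.
E_new = (61.3/1)·log₁₀(6.02/152) = 61.30 · (-1.4022) = -85.96 mV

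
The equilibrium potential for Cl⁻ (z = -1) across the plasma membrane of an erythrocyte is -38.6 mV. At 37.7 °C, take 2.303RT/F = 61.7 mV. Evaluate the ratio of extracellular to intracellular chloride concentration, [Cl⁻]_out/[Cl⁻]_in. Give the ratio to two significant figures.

log₁₀([out]/[in]) = E·z/(61.7) = -38.6 × -1 / 61.7 = 0.6256
[out]/[in] = 10^(0.6256) = 4.223

4.2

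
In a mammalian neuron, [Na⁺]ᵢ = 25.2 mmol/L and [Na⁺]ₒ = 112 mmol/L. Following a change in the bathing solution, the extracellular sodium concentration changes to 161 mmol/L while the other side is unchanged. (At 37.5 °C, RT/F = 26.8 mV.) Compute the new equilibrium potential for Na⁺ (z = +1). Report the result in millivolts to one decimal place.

After the shift: [Na⁺]_out = 161, [Na⁺]_in = 25.2 mmol/L.
E_new = (26.8/1)·ln(161/25.2) = 26.80 · (1.8546) = 49.70 mV

49.7 mV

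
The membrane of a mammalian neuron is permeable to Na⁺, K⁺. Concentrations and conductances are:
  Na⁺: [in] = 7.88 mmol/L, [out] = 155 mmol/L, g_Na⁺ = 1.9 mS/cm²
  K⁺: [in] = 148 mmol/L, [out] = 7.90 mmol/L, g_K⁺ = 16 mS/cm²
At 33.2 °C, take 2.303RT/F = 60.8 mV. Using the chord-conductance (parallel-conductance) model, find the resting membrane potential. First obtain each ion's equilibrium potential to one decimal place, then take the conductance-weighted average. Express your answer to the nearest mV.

-61 mV

E_Na⁺ = (60.8/1)·log₁₀(155/7.88) = 78.7 mV
E_K⁺ = (60.8/1)·log₁₀(7.90/148) = -77.4 mV
Vm = (Σ gᵢEᵢ)/(Σ gᵢ) = (1.9·78.7 + 16·-77.4) / (1.9 + 16)
= -1088.87 / 17.9 = -60.83 mV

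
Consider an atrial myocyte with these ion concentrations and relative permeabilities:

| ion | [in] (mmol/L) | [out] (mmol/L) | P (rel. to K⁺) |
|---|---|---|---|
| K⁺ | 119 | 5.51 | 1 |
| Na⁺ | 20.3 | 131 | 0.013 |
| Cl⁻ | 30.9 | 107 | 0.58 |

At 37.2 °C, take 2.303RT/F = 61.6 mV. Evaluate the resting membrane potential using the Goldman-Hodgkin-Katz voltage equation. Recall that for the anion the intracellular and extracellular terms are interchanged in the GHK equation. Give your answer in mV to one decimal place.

Vm = 61.6 · log₁₀[(Σ P·[cation]ₒ + Σ P·[anion]ᵢ) / (Σ P·[cation]ᵢ + Σ P·[anion]ₒ)]
Numerator = 1×5.51 + 0.013×131 + 0.58×30.9 = 25.13
Denominator = 1×119 + 0.013×20.3 + 0.58×107 = 181.3
Vm = 61.6 · log₁₀(0.13862) = 61.6 × (-0.8582) = -52.86 mV

-52.9 mV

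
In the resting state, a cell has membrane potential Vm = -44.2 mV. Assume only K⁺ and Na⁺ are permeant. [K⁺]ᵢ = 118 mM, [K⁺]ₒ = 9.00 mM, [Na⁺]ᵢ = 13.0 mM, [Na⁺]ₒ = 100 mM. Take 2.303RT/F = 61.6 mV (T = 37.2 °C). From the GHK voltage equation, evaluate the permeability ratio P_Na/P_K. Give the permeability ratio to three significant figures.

Let α = P_Na/P_K. GHK: Vm = 61.6·log₁₀[(Kₒ + α·Naₒ)/(Kᵢ + α·Naᵢ)].
10^(Vm/61.6) = 10^(-44.2/61.6) = 0.19163
So 0.19163·(Kᵢ + α·Naᵢ) = Kₒ + α·Naₒ → α = (0.19163·118.0 − 9.0) / (100.0 − 0.19163·13.0)
α = (22.61 − 9.0) / (100.0 − 2.491) = 13.61/97.51 = 0.1396

0.140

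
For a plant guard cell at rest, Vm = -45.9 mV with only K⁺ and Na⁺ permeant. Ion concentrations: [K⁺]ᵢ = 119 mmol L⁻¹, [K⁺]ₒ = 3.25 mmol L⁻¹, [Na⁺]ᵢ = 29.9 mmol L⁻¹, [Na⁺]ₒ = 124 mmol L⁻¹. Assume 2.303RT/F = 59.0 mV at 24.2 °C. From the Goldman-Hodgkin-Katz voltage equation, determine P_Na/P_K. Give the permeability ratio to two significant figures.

Let α = P_Na/P_K. GHK: Vm = 59.0·log₁₀[(Kₒ + α·Naₒ)/(Kᵢ + α·Naᵢ)].
10^(Vm/59.0) = 10^(-45.9/59.0) = 0.16674
So 0.16674·(Kᵢ + α·Naᵢ) = Kₒ + α·Naₒ → α = (0.16674·119.0 − 3.25) / (124.0 − 0.16674·29.9)
α = (19.84 − 3.25) / (124.0 − 4.985) = 16.59/119 = 0.1394

0.14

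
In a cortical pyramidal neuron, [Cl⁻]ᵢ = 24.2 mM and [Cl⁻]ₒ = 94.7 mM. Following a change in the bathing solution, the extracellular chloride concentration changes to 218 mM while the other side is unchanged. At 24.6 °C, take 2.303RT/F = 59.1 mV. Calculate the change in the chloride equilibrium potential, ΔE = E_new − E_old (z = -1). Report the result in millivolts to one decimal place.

E_old = (59.1/-1)·log₁₀(94.7/24.2) = -35.02 mV
E_new = (59.1/-1)·log₁₀(218/24.2) = -56.42 mV
ΔE = -56.42 − (-35.02) = -21.40 mV

-21.4 mV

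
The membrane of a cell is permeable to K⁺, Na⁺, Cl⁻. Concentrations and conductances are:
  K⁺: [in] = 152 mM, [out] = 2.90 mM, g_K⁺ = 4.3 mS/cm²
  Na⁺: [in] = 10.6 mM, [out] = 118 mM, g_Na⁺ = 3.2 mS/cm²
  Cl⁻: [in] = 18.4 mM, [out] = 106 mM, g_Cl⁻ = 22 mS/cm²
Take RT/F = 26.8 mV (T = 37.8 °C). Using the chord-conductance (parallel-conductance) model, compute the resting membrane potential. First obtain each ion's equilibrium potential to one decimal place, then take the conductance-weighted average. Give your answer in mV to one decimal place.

-43.4 mV

E_K⁺ = (26.8/1)·ln(2.90/152) = -106.1 mV
E_Na⁺ = (26.8/1)·ln(118/10.6) = 64.6 mV
E_Cl⁻ = (26.8/-1)·ln(106/18.4) = -46.9 mV
Vm = (Σ gᵢEᵢ)/(Σ gᵢ) = (4.3·-106.1 + 3.2·64.6 + 22·-46.9) / (4.3 + 3.2 + 22)
= -1281.31 / 29.5 = -43.43 mV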